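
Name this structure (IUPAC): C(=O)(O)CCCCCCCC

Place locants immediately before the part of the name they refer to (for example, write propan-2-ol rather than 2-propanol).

nonanoic acid

The longest carbon chain that includes the –COOH group has 9 carbons, so the parent hydride is nonane.
The highest-priority functional group is a carboxylic acid (terminal –COOH), so the name ends in -oic acid.
Choose the numbering such that the carboxylic acid carbon is C-1 by definition.
The name is nonanoic acid.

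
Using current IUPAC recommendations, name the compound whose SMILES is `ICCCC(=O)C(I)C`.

2,6-diiodohexan-3-one

The longest carbon chain that includes the carbonyl has 6 carbons, so the parent hydride is hexane.
The highest-priority functional group is a ketone (C=O on an internal carbon), so the name ends in -one.
Number the chain so that numbering from this end puts the carbonyl group at C-3 rather than C-4.
With this numbering: the carbonyl at C-3; iodo groups at C-2 and C-6.
Putting it together: 2,6-diiodohexan-3-one.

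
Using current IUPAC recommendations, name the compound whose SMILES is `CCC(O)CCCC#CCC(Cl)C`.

10-chloroundec-7-yn-3-ol

The longest carbon chain that includes the –OH group and the multiple bond has 11 carbons, so the parent hydride is undecane.
The highest-priority functional group is an alcohol (–OH), so the name ends in -ol.
There is one C≡C triple bond, indicated by the ending -yne.
Number the chain so that numbering from this end puts the hydroxyl group at C-3 rather than C-9.
With this numbering: the hydroxyl at C-3; the triple bond between C-7 and C-8; a chloro group at C-10.
Assembling the pieces gives 10-chloroundec-7-yn-3-ol.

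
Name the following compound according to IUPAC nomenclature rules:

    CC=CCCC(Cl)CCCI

Counting along the main chain through the multiple bond gives 9 carbons: the parent is nonane.
There is one C=C double bond, indicated by the ending -ene.
Choose the numbering such that numbering from this end puts the double bond at C-2 rather than C-7.
This places the double bond between C-2 and C-3; a chloro group at C-6; an iodo group at C-9.
Prefixes are listed alphabetically: chloro, iodo.
The name is 6-chloro-9-iodonon-2-ene.

6-chloro-9-iodonon-2-ene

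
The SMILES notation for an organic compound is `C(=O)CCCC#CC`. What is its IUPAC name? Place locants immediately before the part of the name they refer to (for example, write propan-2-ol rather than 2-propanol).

hept-5-ynal

The longest carbon chain that includes the –CHO group and the multiple bond has 7 carbons, so the parent hydride is heptane.
The highest-priority functional group is an aldehyde (terminal –CHO), so the name ends in -al.
A C≡C triple bond in the chain gives the infix -yne-.
The numbering direction is chosen so that the aldehyde carbon is C-1 by definition.
This places the triple bond between C-5 and C-6.
Putting it together: hept-5-ynal.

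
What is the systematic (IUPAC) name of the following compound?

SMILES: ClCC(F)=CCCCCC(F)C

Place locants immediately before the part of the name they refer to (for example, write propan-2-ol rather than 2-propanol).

The longest carbon chain that includes the multiple bond has 9 carbons, so the parent hydride is nonane.
The chain contains a C=C double bond, so the unsaturation ending is -ene.
The numbering direction is chosen so that numbering from this end puts the double bond at C-2 rather than C-7.
With this numbering: the double bond between C-2 and C-3; a chloro group at C-1; fluoro groups at C-2 and C-8.
The substituents are ordered alphabetically, ignoring any di-/tri- multipliers.
Putting it together: 1-chloro-2,8-difluoronon-2-ene.

1-chloro-2,8-difluoronon-2-ene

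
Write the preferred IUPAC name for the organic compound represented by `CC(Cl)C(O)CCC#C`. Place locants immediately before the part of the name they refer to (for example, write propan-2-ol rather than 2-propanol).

Counting along the main chain through the –OH group and the multiple bond gives 7 carbons: the parent is heptane.
An alcohol (–OH) is the principal characteristic group, giving the suffix -ol.
A C≡C triple bond in the chain gives the infix -yne-.
The numbering direction is chosen so that numbering from this end puts the hydroxyl group at C-3 rather than C-5.
With this numbering: the hydroxyl at C-3; the triple bond between C-6 and C-7; a chloro group at C-2.
The name is 2-chlorohept-6-yn-3-ol.

2-chlorohept-6-yn-3-ol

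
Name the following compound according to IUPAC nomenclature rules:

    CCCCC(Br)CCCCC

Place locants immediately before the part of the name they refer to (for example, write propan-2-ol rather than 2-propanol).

The parent chain contains 10 carbons (decane).
Number the chain so that the substituent locant set {5} is lower than {6} at the first point of difference.
That gives a bromo group at C-5.
Putting it together: 5-bromodecane.

5-bromodecane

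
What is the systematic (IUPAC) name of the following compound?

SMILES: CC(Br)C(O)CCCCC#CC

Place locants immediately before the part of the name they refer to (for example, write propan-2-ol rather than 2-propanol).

2-bromodec-8-yn-3-ol

Counting along the main chain through the –OH group and the multiple bond gives 10 carbons: the parent is decane.
The principal characteristic group is an alcohol (–OH), named with the suffix -ol.
A C≡C triple bond in the chain gives the infix -yne-.
The numbering direction is chosen so that numbering from this end puts the hydroxyl group at C-3 rather than C-8.
This places the hydroxyl at C-3; the triple bond between C-8 and C-9; a bromo group at C-2.
The name is 2-bromodec-8-yn-3-ol.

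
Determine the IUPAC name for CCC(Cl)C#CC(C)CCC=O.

Counting along the main chain through the –CHO group and the multiple bond gives 9 carbons: the parent is nonane.
The highest-priority functional group is an aldehyde (terminal –CHO), so the name ends in -al.
A C≡C triple bond in the chain gives the infix -yne-.
Number the chain so that the aldehyde carbon is C-1 by definition.
That gives the triple bond between C-5 and C-6; a chloro group at C-7; a methyl group at C-4.
Prefixes are listed alphabetically: chloro, methyl.
The name is 7-chloro-4-methylnon-5-ynal.

7-chloro-4-methylnon-5-ynal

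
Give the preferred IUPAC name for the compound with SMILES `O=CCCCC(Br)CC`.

The longest carbon chain that includes the –CHO group has 7 carbons, so the parent hydride is heptane.
The highest-priority functional group is an aldehyde (terminal –CHO), so the name ends in -al.
The numbering direction is chosen so that the aldehyde carbon is C-1 by definition.
This places a bromo group at C-5.
Putting it together: 5-bromoheptanal.

5-bromoheptanal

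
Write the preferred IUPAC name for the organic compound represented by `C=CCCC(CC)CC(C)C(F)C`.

5-ethyl-8-fluoro-7-methylnon-1-ene

The longest chain bearing the multiple bond is 9 carbons long (nonane).
A C=C double bond in the chain gives the infix -ene-.
The numbering direction is chosen so that numbering from this end puts the double bond at C-1 rather than C-8.
With this numbering: the double bond between C-1 and C-2; an ethyl group at C-5; a fluoro group at C-8; a methyl group at C-7.
Prefixes are listed alphabetically: ethyl, fluoro, methyl.
Assembling the pieces gives 5-ethyl-8-fluoro-7-methylnon-1-ene.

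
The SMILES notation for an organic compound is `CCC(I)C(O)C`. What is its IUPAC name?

Counting along the main chain through the –OH group gives 5 carbons: the parent is pentane.
An alcohol (–OH) is the principal characteristic group, giving the suffix -ol.
Choose the numbering such that numbering from this end puts the hydroxyl group at C-2 rather than C-4.
This places the hydroxyl at C-2; an iodo group at C-3.
Assembling the pieces gives 3-iodopentan-2-ol.

3-iodopentan-2-ol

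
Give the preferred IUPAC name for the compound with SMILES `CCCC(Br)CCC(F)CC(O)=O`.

Counting along the main chain through the –COOH group gives 9 carbons: the parent is nonane.
A carboxylic acid (terminal –COOH) is the principal characteristic group, giving the suffix -oic acid.
Number the chain so that the carboxylic acid carbon is C-1 by definition.
With this numbering: a bromo group at C-6; a fluoro group at C-3.
Substituent prefixes are cited in alphabetical order (multiplying prefixes like di-/tri- are ignored for ordering).
Assembling the pieces gives 6-bromo-3-fluorononanoic acid.

6-bromo-3-fluorononanoic acid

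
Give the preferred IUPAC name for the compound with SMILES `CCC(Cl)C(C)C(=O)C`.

4-chloro-3-methylhexan-2-one

Counting along the main chain through the carbonyl gives 6 carbons: the parent is hexane.
A ketone (C=O on an internal carbon) is the principal characteristic group, giving the suffix -one.
Choose the numbering such that numbering from this end puts the carbonyl group at C-2 rather than C-5.
With this numbering: the carbonyl at C-2; a chloro group at C-4; a methyl group at C-3.
Prefixes are listed alphabetically: chloro, methyl.
Putting it together: 4-chloro-3-methylhexan-2-one.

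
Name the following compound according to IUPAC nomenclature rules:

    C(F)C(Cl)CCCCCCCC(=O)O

9-chloro-10-fluorodecanoic acid

The longest chain bearing the –COOH group is 10 carbons long (decane).
A carboxylic acid (terminal –COOH) is the principal characteristic group, giving the suffix -oic acid.
Choose the numbering such that the carboxylic acid carbon is C-1 by definition.
That gives a chloro group at C-9; a fluoro group at C-10.
Prefixes are listed alphabetically: chloro, fluoro.
The name is 9-chloro-10-fluorodecanoic acid.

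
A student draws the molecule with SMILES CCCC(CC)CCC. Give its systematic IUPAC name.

The longest continuous carbon chain has 7 atoms, so the parent hydride is heptane.
The molecule is symmetric, so either numbering direction gives the same locants.
That gives an ethyl group at C-4.
Assembling the pieces gives 4-ethylheptane.

4-ethylheptane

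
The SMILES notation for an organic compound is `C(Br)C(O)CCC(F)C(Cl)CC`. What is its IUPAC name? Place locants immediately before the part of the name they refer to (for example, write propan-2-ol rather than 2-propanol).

Counting along the main chain through the –OH group gives 8 carbons: the parent is octane.
The principal characteristic group is an alcohol (–OH), named with the suffix -ol.
Choose the numbering such that numbering from this end puts the hydroxyl group at C-2 rather than C-7.
That gives the hydroxyl at C-2; a bromo group at C-1; a chloro group at C-6; a fluoro group at C-5.
Substituent prefixes are cited in alphabetical order (multiplying prefixes like di-/tri- are ignored for ordering).
The name is 1-bromo-6-chloro-5-fluorooctan-2-ol.

1-bromo-6-chloro-5-fluorooctan-2-ol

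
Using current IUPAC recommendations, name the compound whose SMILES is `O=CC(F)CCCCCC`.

2-fluorooctanal

Counting along the main chain through the –CHO group gives 8 carbons: the parent is octane.
The highest-priority functional group is an aldehyde (terminal –CHO), so the name ends in -al.
The numbering direction is chosen so that the aldehyde carbon is C-1 by definition.
With this numbering: a fluoro group at C-2.
The name is 2-fluorooctanal.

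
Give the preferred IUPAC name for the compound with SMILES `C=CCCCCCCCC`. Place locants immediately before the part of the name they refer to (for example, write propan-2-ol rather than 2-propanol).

Counting along the main chain through the multiple bond gives 10 carbons: the parent is decane.
The chain contains a C=C double bond, so the unsaturation ending is -ene.
Number the chain so that numbering from this end puts the double bond at C-1 rather than C-9.
This places the double bond between C-1 and C-2.
Assembling the pieces gives dec-1-ene.

dec-1-ene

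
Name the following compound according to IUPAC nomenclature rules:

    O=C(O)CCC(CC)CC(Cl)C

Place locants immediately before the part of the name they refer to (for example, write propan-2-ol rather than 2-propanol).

6-chloro-4-ethylheptanoic acid

The longest chain bearing the –COOH group is 7 carbons long (heptane).
A carboxylic acid (terminal –COOH) is the principal characteristic group, giving the suffix -oic acid.
The numbering direction is chosen so that the carboxylic acid carbon is C-1 by definition.
With this numbering: a chloro group at C-6; an ethyl group at C-4.
Substituent prefixes are cited in alphabetical order (multiplying prefixes like di-/tri- are ignored for ordering).
The name is 6-chloro-4-ethylheptanoic acid.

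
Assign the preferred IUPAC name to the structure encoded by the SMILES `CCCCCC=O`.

hexanal

The longest chain bearing the –CHO group is 6 carbons long (hexane).
The principal characteristic group is an aldehyde (terminal –CHO), named with the suffix -al.
Number the chain so that the aldehyde carbon is C-1 by definition.
Putting it together: hexanal.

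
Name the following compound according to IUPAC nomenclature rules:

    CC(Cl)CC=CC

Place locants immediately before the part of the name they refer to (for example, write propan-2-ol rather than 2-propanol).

5-chlorohex-2-ene

Counting along the main chain through the multiple bond gives 6 carbons: the parent is hexane.
The chain contains a C=C double bond, so the unsaturation ending is -ene.
Number the chain so that numbering from this end puts the double bond at C-2 rather than C-4.
That gives the double bond between C-2 and C-3; a chloro group at C-5.
Assembling the pieces gives 5-chlorohex-2-ene.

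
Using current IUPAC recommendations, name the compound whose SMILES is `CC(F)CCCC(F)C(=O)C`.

3,7-difluorooctan-2-one

The longest chain bearing the carbonyl is 8 carbons long (octane).
The principal characteristic group is a ketone (C=O on an internal carbon), named with the suffix -one.
The numbering direction is chosen so that numbering from this end puts the carbonyl group at C-2 rather than C-7.
This places the carbonyl at C-2; fluoro groups at C-3 and C-7.
Putting it together: 3,7-difluorooctan-2-one.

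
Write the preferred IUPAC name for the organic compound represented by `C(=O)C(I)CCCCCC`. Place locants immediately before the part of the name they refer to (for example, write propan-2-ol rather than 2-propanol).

2-iodooctanal

The longest carbon chain that includes the –CHO group has 8 carbons, so the parent hydride is octane.
The principal characteristic group is an aldehyde (terminal –CHO), named with the suffix -al.
Choose the numbering such that the aldehyde carbon is C-1 by definition.
That gives an iodo group at C-2.
Putting it together: 2-iodooctanal.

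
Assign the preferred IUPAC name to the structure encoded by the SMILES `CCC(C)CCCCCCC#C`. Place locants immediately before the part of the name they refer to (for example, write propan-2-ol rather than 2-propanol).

9-methylundec-1-yne

Counting along the main chain through the multiple bond gives 11 carbons: the parent is undecane.
The chain contains a C≡C triple bond, so the unsaturation ending is -yne.
The numbering direction is chosen so that numbering from this end puts the triple bond at C-1 rather than C-10.
This places the triple bond between C-1 and C-2; a methyl group at C-9.
Putting it together: 9-methylundec-1-yne.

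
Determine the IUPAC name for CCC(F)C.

The longest carbon chain is 4 atoms: the parent is butane.
Number the chain so that the substituent locant set {2} is lower than {3} at the first point of difference.
That gives a fluoro group at C-2.
The name is 2-fluorobutane.

2-fluorobutane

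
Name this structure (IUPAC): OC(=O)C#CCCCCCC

non-2-ynoic acid

The longest carbon chain that includes the –COOH group and the multiple bond has 9 carbons, so the parent hydride is nonane.
A carboxylic acid (terminal –COOH) is the principal characteristic group, giving the suffix -oic acid.
The chain contains a C≡C triple bond, so the unsaturation ending is -yne.
Number the chain so that the carboxylic acid carbon is C-1 by definition.
With this numbering: the triple bond between C-2 and C-3.
The name is non-2-ynoic acid.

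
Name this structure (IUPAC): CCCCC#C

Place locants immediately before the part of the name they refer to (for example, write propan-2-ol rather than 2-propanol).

The longest carbon chain that includes the multiple bond has 6 carbons, so the parent hydride is hexane.
A C≡C triple bond in the chain gives the infix -yne-.
The numbering direction is chosen so that numbering from this end puts the triple bond at C-1 rather than C-5.
This places the triple bond between C-1 and C-2.
Assembling the pieces gives hex-1-yne.

hex-1-yne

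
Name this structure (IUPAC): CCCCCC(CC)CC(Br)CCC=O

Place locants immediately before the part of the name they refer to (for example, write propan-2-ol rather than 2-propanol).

The longest chain bearing the –CHO group is 11 carbons long (undecane).
The principal characteristic group is an aldehyde (terminal –CHO), named with the suffix -al.
Number the chain so that the aldehyde carbon is C-1 by definition.
This places a bromo group at C-4; an ethyl group at C-6.
The substituents are ordered alphabetically, ignoring any di-/tri- multipliers.
Assembling the pieces gives 4-bromo-6-ethylundecanal.

4-bromo-6-ethylundecanal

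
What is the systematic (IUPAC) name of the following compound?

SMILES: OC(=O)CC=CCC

The longest carbon chain that includes the –COOH group and the multiple bond has 6 carbons, so the parent hydride is hexane.
A carboxylic acid (terminal –COOH) is the principal characteristic group, giving the suffix -oic acid.
The chain contains a C=C double bond, so the unsaturation ending is -ene.
Choose the numbering such that the carboxylic acid carbon is C-1 by definition.
That gives the double bond between C-3 and C-4.
The name is hex-3-enoic acid.

hex-3-enoic acid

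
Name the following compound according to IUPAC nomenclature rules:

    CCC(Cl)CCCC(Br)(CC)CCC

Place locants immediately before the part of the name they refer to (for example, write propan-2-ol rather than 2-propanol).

7-bromo-3-chloro-7-ethyldecane

The longest carbon chain is 10 atoms: the parent is decane.
Number the chain so that the substituent locant set {3,7,7} is lower than {4,4,8} at the first point of difference.
With this numbering: a bromo group at C-7; a chloro group at C-3; an ethyl group at C-7.
Substituent prefixes are cited in alphabetical order (multiplying prefixes like di-/tri- are ignored for ordering).
Putting it together: 7-bromo-3-chloro-7-ethyldecane.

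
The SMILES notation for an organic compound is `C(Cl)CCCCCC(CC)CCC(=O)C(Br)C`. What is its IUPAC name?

The longest carbon chain that includes the carbonyl has 12 carbons, so the parent hydride is dodecane.
The principal characteristic group is a ketone (C=O on an internal carbon), named with the suffix -one.
Number the chain so that numbering from this end puts the carbonyl group at C-3 rather than C-10.
With this numbering: the carbonyl at C-3; a bromo group at C-2; a chloro group at C-12; an ethyl group at C-6.
Substituent prefixes are cited in alphabetical order (multiplying prefixes like di-/tri- are ignored for ordering).
The name is 2-bromo-12-chloro-6-ethyldodecan-3-one.

2-bromo-12-chloro-6-ethyldodecan-3-one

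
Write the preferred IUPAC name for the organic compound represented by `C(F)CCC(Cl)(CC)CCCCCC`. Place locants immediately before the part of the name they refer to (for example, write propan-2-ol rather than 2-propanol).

The parent chain contains 10 carbons (decane).
The numbering direction is chosen so that the substituent locant set {1,4,4} is lower than {7,7,10} at the first point of difference.
This places a chloro group at C-4; an ethyl group at C-4; a fluoro group at C-1.
The substituents are ordered alphabetically, ignoring any di-/tri- multipliers.
Putting it together: 4-chloro-4-ethyl-1-fluorodecane.

4-chloro-4-ethyl-1-fluorodecane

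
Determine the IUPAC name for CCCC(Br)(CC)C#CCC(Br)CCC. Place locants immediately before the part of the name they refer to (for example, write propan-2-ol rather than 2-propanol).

4,8-dibromo-4-ethylundec-5-yne

Counting along the main chain through the multiple bond gives 11 carbons: the parent is undecane.
A C≡C triple bond in the chain gives the infix -yne-.
Number the chain so that numbering from this end puts the triple bond at C-5 rather than C-6.
That gives the triple bond between C-5 and C-6; bromo groups at C-4 and C-8; an ethyl group at C-4.
Prefixes are listed alphabetically: bromo, ethyl.
Putting it together: 4,8-dibromo-4-ethylundec-5-yne.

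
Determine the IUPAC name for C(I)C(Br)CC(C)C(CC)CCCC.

The parent chain contains 9 carbons (nonane).
Number the chain so that the substituent locant set {1,2,4,5} is lower than {5,6,8,9} at the first point of difference.
That gives a bromo group at C-2; an ethyl group at C-5; an iodo group at C-1; a methyl group at C-4.
The substituents are ordered alphabetically, ignoring any di-/tri- multipliers.
Assembling the pieces gives 2-bromo-5-ethyl-1-iodo-4-methylnonane.

2-bromo-5-ethyl-1-iodo-4-methylnonane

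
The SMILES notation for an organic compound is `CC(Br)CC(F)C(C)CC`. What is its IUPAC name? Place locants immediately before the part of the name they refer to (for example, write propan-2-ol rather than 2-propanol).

2-bromo-4-fluoro-5-methylheptane

The longest carbon chain is 7 atoms: the parent is heptane.
Number the chain so that the substituent locant set {2,4,5} is lower than {3,4,6} at the first point of difference.
This places a bromo group at C-2; a fluoro group at C-4; a methyl group at C-5.
Substituent prefixes are cited in alphabetical order (multiplying prefixes like di-/tri- are ignored for ordering).
Assembling the pieces gives 2-bromo-4-fluoro-5-methylheptane.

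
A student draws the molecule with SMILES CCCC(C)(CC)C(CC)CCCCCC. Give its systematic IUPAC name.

The longest carbon chain is 11 atoms: the parent is undecane.
Number the chain so that the substituent locant set {4,4,5} is lower than {7,8,8} at the first point of difference.
With this numbering: ethyl groups at C-4 and C-5; a methyl group at C-4.
The substituents are ordered alphabetically, ignoring any di-/tri- multipliers.
Putting it together: 4,5-diethyl-4-methylundecane.

4,5-diethyl-4-methylundecane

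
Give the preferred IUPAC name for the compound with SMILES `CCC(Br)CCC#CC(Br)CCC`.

The longest chain bearing the multiple bond is 11 carbons long (undecane).
There is one C≡C triple bond, indicated by the ending -yne.
Choose the numbering such that numbering from this end puts the triple bond at C-5 rather than C-6.
That gives the triple bond between C-5 and C-6; bromo groups at C-4 and C-9.
The name is 4,9-dibromoundec-5-yne.

4,9-dibromoundec-5-yne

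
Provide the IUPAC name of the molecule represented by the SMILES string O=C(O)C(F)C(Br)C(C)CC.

The longest chain bearing the –COOH group is 6 carbons long (hexane).
The highest-priority functional group is a carboxylic acid (terminal –COOH), so the name ends in -oic acid.
Number the chain so that the carboxylic acid carbon is C-1 by definition.
This places a bromo group at C-3; a fluoro group at C-2; a methyl group at C-4.
Prefixes are listed alphabetically: bromo, fluoro, methyl.
Assembling the pieces gives 3-bromo-2-fluoro-4-methylhexanoic acid.

3-bromo-2-fluoro-4-methylhexanoic acid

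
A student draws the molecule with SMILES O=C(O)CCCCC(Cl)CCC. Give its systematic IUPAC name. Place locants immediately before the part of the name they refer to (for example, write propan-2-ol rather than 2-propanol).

Counting along the main chain through the –COOH group gives 9 carbons: the parent is nonane.
A carboxylic acid (terminal –COOH) is the principal characteristic group, giving the suffix -oic acid.
Choose the numbering such that the carboxylic acid carbon is C-1 by definition.
With this numbering: a chloro group at C-6.
Putting it together: 6-chlorononanoic acid.

6-chlorononanoic acid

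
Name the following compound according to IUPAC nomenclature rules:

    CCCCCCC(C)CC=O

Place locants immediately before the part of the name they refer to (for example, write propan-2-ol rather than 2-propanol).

3-methylnonanal

The longest chain bearing the –CHO group is 9 carbons long (nonane).
The principal characteristic group is an aldehyde (terminal –CHO), named with the suffix -al.
Choose the numbering such that the aldehyde carbon is C-1 by definition.
That gives a methyl group at C-3.
The name is 3-methylnonanal.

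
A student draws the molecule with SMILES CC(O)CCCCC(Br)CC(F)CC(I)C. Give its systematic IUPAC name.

7-bromo-9-fluoro-11-iodododecan-2-ol

Counting along the main chain through the –OH group gives 12 carbons: the parent is dodecane.
The highest-priority functional group is an alcohol (–OH), so the name ends in -ol.
The numbering direction is chosen so that numbering from this end puts the hydroxyl group at C-2 rather than C-11.
That gives the hydroxyl at C-2; a bromo group at C-7; a fluoro group at C-9; an iodo group at C-11.
The substituents are ordered alphabetically, ignoring any di-/tri- multipliers.
The name is 7-bromo-9-fluoro-11-iodododecan-2-ol.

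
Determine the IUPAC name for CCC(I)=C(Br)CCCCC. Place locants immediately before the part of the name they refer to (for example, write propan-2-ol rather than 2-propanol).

The longest chain bearing the multiple bond is 9 carbons long (nonane).
There is one C=C double bond, indicated by the ending -ene.
Number the chain so that numbering from this end puts the double bond at C-3 rather than C-6.
That gives the double bond between C-3 and C-4; a bromo group at C-4; an iodo group at C-3.
Prefixes are listed alphabetically: bromo, iodo.
Putting it together: 4-bromo-3-iodonon-3-ene.

4-bromo-3-iodonon-3-ene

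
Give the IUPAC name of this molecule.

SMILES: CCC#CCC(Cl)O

Counting along the main chain through the –OH group and the multiple bond gives 6 carbons: the parent is hexane.
An alcohol (–OH) is the principal characteristic group, giving the suffix -ol.
A C≡C triple bond in the chain gives the infix -yne-.
The numbering direction is chosen so that numbering from this end puts the hydroxyl group at C-1 rather than C-6.
That gives the hydroxyl at C-1; the triple bond between C-3 and C-4; a chloro group at C-1.
The name is 1-chlorohex-3-yn-1-ol.

1-chlorohex-3-yn-1-ol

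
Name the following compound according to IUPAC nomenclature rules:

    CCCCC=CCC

oct-3-ene

Counting along the main chain through the multiple bond gives 8 carbons: the parent is octane.
There is one C=C double bond, indicated by the ending -ene.
Number the chain so that numbering from this end puts the double bond at C-3 rather than C-5.
With this numbering: the double bond between C-3 and C-4.
Putting it together: oct-3-ene.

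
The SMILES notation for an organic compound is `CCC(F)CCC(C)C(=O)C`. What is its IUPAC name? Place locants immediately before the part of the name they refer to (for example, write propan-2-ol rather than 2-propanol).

The longest carbon chain that includes the carbonyl has 8 carbons, so the parent hydride is octane.
The highest-priority functional group is a ketone (C=O on an internal carbon), so the name ends in -one.
Number the chain so that numbering from this end puts the carbonyl group at C-2 rather than C-7.
This places the carbonyl at C-2; a fluoro group at C-6; a methyl group at C-3.
The substituents are ordered alphabetically, ignoring any di-/tri- multipliers.
Putting it together: 6-fluoro-3-methyloctan-2-one.

6-fluoro-3-methyloctan-2-one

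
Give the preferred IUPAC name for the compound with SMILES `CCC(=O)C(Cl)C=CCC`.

4-chlorooct-5-en-3-one

The longest chain bearing the carbonyl and the multiple bond is 8 carbons long (octane).
The highest-priority functional group is a ketone (C=O on an internal carbon), so the name ends in -one.
There is one C=C double bond, indicated by the ending -ene.
Number the chain so that numbering from this end puts the carbonyl group at C-3 rather than C-6.
With this numbering: the carbonyl at C-3; the double bond between C-5 and C-6; a chloro group at C-4.
Assembling the pieces gives 4-chlorooct-5-en-3-one.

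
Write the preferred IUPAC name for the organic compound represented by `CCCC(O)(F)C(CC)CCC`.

5-ethyl-4-fluorooctan-4-ol

Counting along the main chain through the –OH group gives 8 carbons: the parent is octane.
The highest-priority functional group is an alcohol (–OH), so the name ends in -ol.
The numbering direction is chosen so that numbering from this end puts the hydroxyl group at C-4 rather than C-5.
This places the hydroxyl at C-4; an ethyl group at C-5; a fluoro group at C-4.
Substituent prefixes are cited in alphabetical order (multiplying prefixes like di-/tri- are ignored for ordering).
The name is 5-ethyl-4-fluorooctan-4-ol.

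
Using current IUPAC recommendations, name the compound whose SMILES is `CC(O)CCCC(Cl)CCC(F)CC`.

6-chloro-9-fluoroundecan-2-ol

The longest carbon chain that includes the –OH group has 11 carbons, so the parent hydride is undecane.
The principal characteristic group is an alcohol (–OH), named with the suffix -ol.
The numbering direction is chosen so that numbering from this end puts the hydroxyl group at C-2 rather than C-10.
That gives the hydroxyl at C-2; a chloro group at C-6; a fluoro group at C-9.
Prefixes are listed alphabetically: chloro, fluoro.
Putting it together: 6-chloro-9-fluoroundecan-2-ol.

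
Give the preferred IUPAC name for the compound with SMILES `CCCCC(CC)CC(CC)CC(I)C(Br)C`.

The parent chain contains 11 carbons (undecane).
The numbering direction is chosen so that the substituent locant set {2,3,5,7} is lower than {5,7,9,10} at the first point of difference.
This places a bromo group at C-2; ethyl groups at C-5 and C-7; an iodo group at C-3.
The substituents are ordered alphabetically, ignoring any di-/tri- multipliers.
The name is 2-bromo-5,7-diethyl-3-iodoundecane.

2-bromo-5,7-diethyl-3-iodoundecane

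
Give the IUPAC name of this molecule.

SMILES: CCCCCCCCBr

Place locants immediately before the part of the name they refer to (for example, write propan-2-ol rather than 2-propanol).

1-bromooctane

The longest carbon chain is 8 atoms: the parent is octane.
Number the chain so that the substituent locant set {1} is lower than {8} at the first point of difference.
This places a bromo group at C-1.
Assembling the pieces gives 1-bromooctane.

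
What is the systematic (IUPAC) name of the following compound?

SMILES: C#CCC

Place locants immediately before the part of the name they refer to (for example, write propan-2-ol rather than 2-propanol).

but-1-yne

The longest carbon chain that includes the multiple bond has 4 carbons, so the parent hydride is butane.
A C≡C triple bond in the chain gives the infix -yne-.
Choose the numbering such that numbering from this end puts the triple bond at C-1 rather than C-3.
With this numbering: the triple bond between C-1 and C-2.
The name is but-1-yne.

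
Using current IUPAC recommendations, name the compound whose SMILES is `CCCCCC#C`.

hept-1-yne

The longest carbon chain that includes the multiple bond has 7 carbons, so the parent hydride is heptane.
A C≡C triple bond in the chain gives the infix -yne-.
The numbering direction is chosen so that numbering from this end puts the triple bond at C-1 rather than C-6.
With this numbering: the triple bond between C-1 and C-2.
Putting it together: hept-1-yne.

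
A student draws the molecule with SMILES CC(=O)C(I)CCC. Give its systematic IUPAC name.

Counting along the main chain through the carbonyl gives 6 carbons: the parent is hexane.
The principal characteristic group is a ketone (C=O on an internal carbon), named with the suffix -one.
Number the chain so that numbering from this end puts the carbonyl group at C-2 rather than C-5.
That gives the carbonyl at C-2; an iodo group at C-3.
Assembling the pieces gives 3-iodohexan-2-one.

3-iodohexan-2-one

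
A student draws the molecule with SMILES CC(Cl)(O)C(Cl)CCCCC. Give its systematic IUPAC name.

2,3-dichlorooctan-2-ol

The longest chain bearing the –OH group is 8 carbons long (octane).
An alcohol (–OH) is the principal characteristic group, giving the suffix -ol.
Choose the numbering such that numbering from this end puts the hydroxyl group at C-2 rather than C-7.
That gives the hydroxyl at C-2; chloro groups at C-2 and C-3.
Assembling the pieces gives 2,3-dichlorooctan-2-ol.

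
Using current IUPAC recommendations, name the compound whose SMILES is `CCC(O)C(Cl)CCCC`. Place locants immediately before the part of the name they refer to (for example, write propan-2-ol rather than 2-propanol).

Counting along the main chain through the –OH group gives 8 carbons: the parent is octane.
The highest-priority functional group is an alcohol (–OH), so the name ends in -ol.
Choose the numbering such that numbering from this end puts the hydroxyl group at C-3 rather than C-6.
This places the hydroxyl at C-3; a chloro group at C-4.
Assembling the pieces gives 4-chlorooctan-3-ol.

4-chlorooctan-3-ol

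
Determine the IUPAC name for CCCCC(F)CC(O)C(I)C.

Counting along the main chain through the –OH group gives 9 carbons: the parent is nonane.
The highest-priority functional group is an alcohol (–OH), so the name ends in -ol.
Choose the numbering such that numbering from this end puts the hydroxyl group at C-3 rather than C-7.
This places the hydroxyl at C-3; a fluoro group at C-5; an iodo group at C-2.
The substituents are ordered alphabetically, ignoring any di-/tri- multipliers.
Assembling the pieces gives 5-fluoro-2-iodononan-3-ol.

5-fluoro-2-iodononan-3-ol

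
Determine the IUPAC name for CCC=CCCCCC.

The longest chain bearing the multiple bond is 9 carbons long (nonane).
A C=C double bond in the chain gives the infix -ene-.
The numbering direction is chosen so that numbering from this end puts the double bond at C-3 rather than C-6.
With this numbering: the double bond between C-3 and C-4.
The name is non-3-ene.

non-3-ene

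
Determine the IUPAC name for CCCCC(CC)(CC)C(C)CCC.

The parent chain contains 9 carbons (nonane).
Choose the numbering such that the substituent locant set {4,5,5} is lower than {5,5,6} at the first point of difference.
That gives two ethyl groups at C-5; a methyl group at C-4.
Prefixes are listed alphabetically: ethyl, methyl.
Assembling the pieces gives 5,5-diethyl-4-methylnonane.

5,5-diethyl-4-methylnonane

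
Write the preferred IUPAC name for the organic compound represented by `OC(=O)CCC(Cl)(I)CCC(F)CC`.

4-chloro-7-fluoro-4-iodononanoic acid

Counting along the main chain through the –COOH group gives 9 carbons: the parent is nonane.
A carboxylic acid (terminal –COOH) is the principal characteristic group, giving the suffix -oic acid.
The numbering direction is chosen so that the carboxylic acid carbon is C-1 by definition.
This places a chloro group at C-4; a fluoro group at C-7; an iodo group at C-4.
The substituents are ordered alphabetically, ignoring any di-/tri- multipliers.
The name is 4-chloro-7-fluoro-4-iodononanoic acid.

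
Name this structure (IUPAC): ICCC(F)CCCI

3-fluoro-1,6-diiodohexane

The longest continuous carbon chain has 6 atoms, so the parent hydride is hexane.
The numbering direction is chosen so that the substituent locant set {1,3,6} is lower than {1,4,6} at the first point of difference.
This places a fluoro group at C-3; iodo groups at C-1 and C-6.
The substituents are ordered alphabetically, ignoring any di-/tri- multipliers.
Putting it together: 3-fluoro-1,6-diiodohexane.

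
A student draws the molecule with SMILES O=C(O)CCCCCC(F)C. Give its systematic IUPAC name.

The longest carbon chain that includes the –COOH group has 8 carbons, so the parent hydride is octane.
A carboxylic acid (terminal –COOH) is the principal characteristic group, giving the suffix -oic acid.
The numbering direction is chosen so that the carboxylic acid carbon is C-1 by definition.
This places a fluoro group at C-7.
Putting it together: 7-fluorooctanoic acid.

7-fluorooctanoic acid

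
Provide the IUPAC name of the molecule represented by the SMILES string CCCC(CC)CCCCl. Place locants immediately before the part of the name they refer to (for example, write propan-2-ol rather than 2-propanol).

The parent chain contains 7 carbons (heptane).
The numbering direction is chosen so that the substituent locant set {1,4} is lower than {4,7} at the first point of difference.
This places a chloro group at C-1; an ethyl group at C-4.
Substituent prefixes are cited in alphabetical order (multiplying prefixes like di-/tri- are ignored for ordering).
Assembling the pieces gives 1-chloro-4-ethylheptane.

1-chloro-4-ethylheptane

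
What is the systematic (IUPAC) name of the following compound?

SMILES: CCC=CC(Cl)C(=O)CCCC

Counting along the main chain through the carbonyl and the multiple bond gives 10 carbons: the parent is decane.
A ketone (C=O on an internal carbon) is the principal characteristic group, giving the suffix -one.
There is one C=C double bond, indicated by the ending -ene.
Number the chain so that numbering from this end puts the carbonyl group at C-5 rather than C-6.
That gives the carbonyl at C-5; the double bond between C-7 and C-8; a chloro group at C-6.
The name is 6-chlorodec-7-en-5-one.

6-chlorodec-7-en-5-one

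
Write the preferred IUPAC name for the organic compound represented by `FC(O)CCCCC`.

1-fluorohexan-1-ol

The longest chain bearing the –OH group is 6 carbons long (hexane).
The principal characteristic group is an alcohol (–OH), named with the suffix -ol.
Number the chain so that numbering from this end puts the hydroxyl group at C-1 rather than C-6.
That gives the hydroxyl at C-1; a fluoro group at C-1.
Assembling the pieces gives 1-fluorohexan-1-ol.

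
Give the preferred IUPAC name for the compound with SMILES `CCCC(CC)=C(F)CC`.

4-ethyl-3-fluorohept-3-ene

Counting along the main chain through the multiple bond gives 7 carbons: the parent is heptane.
The chain contains a C=C double bond, so the unsaturation ending is -ene.
Choose the numbering such that numbering from this end puts the double bond at C-3 rather than C-4.
That gives the double bond between C-3 and C-4; an ethyl group at C-4; a fluoro group at C-3.
Prefixes are listed alphabetically: ethyl, fluoro.
The name is 4-ethyl-3-fluorohept-3-ene.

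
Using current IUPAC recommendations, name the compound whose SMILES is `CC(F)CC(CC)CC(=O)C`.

Counting along the main chain through the carbonyl gives 7 carbons: the parent is heptane.
The principal characteristic group is a ketone (C=O on an internal carbon), named with the suffix -one.
The numbering direction is chosen so that numbering from this end puts the carbonyl group at C-2 rather than C-6.
That gives the carbonyl at C-2; an ethyl group at C-4; a fluoro group at C-6.
The substituents are ordered alphabetically, ignoring any di-/tri- multipliers.
Assembling the pieces gives 4-ethyl-6-fluoroheptan-2-one.

4-ethyl-6-fluoroheptan-2-one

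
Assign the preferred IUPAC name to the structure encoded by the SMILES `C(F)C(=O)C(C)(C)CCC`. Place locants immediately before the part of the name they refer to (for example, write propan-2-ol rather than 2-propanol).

1-fluoro-3,3-dimethylhexan-2-one

The longest carbon chain that includes the carbonyl has 6 carbons, so the parent hydride is hexane.
The highest-priority functional group is a ketone (C=O on an internal carbon), so the name ends in -one.
The numbering direction is chosen so that numbering from this end puts the carbonyl group at C-2 rather than C-5.
That gives the carbonyl at C-2; a fluoro group at C-1; two methyl groups at C-3.
Substituent prefixes are cited in alphabetical order (multiplying prefixes like di-/tri- are ignored for ordering).
Putting it together: 1-fluoro-3,3-dimethylhexan-2-one.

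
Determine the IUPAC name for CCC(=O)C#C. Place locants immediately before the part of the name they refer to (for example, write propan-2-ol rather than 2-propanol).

The longest carbon chain that includes the carbonyl and the multiple bond has 5 carbons, so the parent hydride is pentane.
A ketone (C=O on an internal carbon) is the principal characteristic group, giving the suffix -one.
There is one C≡C triple bond, indicated by the ending -yne.
Number the chain so that numbering from this end puts the triple bond at C-1 rather than C-4.
That gives the carbonyl at C-3; the triple bond between C-1 and C-2.
Assembling the pieces gives pent-1-yn-3-one.

pent-1-yn-3-one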